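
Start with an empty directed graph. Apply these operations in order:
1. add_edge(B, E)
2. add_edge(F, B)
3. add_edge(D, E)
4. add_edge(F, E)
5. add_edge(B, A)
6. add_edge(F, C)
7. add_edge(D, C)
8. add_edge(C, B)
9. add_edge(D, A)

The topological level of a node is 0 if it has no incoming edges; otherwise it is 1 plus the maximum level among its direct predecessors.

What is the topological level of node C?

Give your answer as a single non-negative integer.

Answer: 1

Derivation:
Op 1: add_edge(B, E). Edges now: 1
Op 2: add_edge(F, B). Edges now: 2
Op 3: add_edge(D, E). Edges now: 3
Op 4: add_edge(F, E). Edges now: 4
Op 5: add_edge(B, A). Edges now: 5
Op 6: add_edge(F, C). Edges now: 6
Op 7: add_edge(D, C). Edges now: 7
Op 8: add_edge(C, B). Edges now: 8
Op 9: add_edge(D, A). Edges now: 9
Compute levels (Kahn BFS):
  sources (in-degree 0): D, F
  process D: level=0
    D->A: in-degree(A)=1, level(A)>=1
    D->C: in-degree(C)=1, level(C)>=1
    D->E: in-degree(E)=2, level(E)>=1
  process F: level=0
    F->B: in-degree(B)=1, level(B)>=1
    F->C: in-degree(C)=0, level(C)=1, enqueue
    F->E: in-degree(E)=1, level(E)>=1
  process C: level=1
    C->B: in-degree(B)=0, level(B)=2, enqueue
  process B: level=2
    B->A: in-degree(A)=0, level(A)=3, enqueue
    B->E: in-degree(E)=0, level(E)=3, enqueue
  process A: level=3
  process E: level=3
All levels: A:3, B:2, C:1, D:0, E:3, F:0
level(C) = 1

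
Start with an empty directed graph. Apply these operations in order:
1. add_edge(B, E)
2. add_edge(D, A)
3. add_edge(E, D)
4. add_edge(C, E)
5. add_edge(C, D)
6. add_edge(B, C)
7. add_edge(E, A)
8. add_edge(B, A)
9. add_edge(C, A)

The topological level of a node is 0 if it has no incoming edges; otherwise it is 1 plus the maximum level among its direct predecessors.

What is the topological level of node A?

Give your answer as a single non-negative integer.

Op 1: add_edge(B, E). Edges now: 1
Op 2: add_edge(D, A). Edges now: 2
Op 3: add_edge(E, D). Edges now: 3
Op 4: add_edge(C, E). Edges now: 4
Op 5: add_edge(C, D). Edges now: 5
Op 6: add_edge(B, C). Edges now: 6
Op 7: add_edge(E, A). Edges now: 7
Op 8: add_edge(B, A). Edges now: 8
Op 9: add_edge(C, A). Edges now: 9
Compute levels (Kahn BFS):
  sources (in-degree 0): B
  process B: level=0
    B->A: in-degree(A)=3, level(A)>=1
    B->C: in-degree(C)=0, level(C)=1, enqueue
    B->E: in-degree(E)=1, level(E)>=1
  process C: level=1
    C->A: in-degree(A)=2, level(A)>=2
    C->D: in-degree(D)=1, level(D)>=2
    C->E: in-degree(E)=0, level(E)=2, enqueue
  process E: level=2
    E->A: in-degree(A)=1, level(A)>=3
    E->D: in-degree(D)=0, level(D)=3, enqueue
  process D: level=3
    D->A: in-degree(A)=0, level(A)=4, enqueue
  process A: level=4
All levels: A:4, B:0, C:1, D:3, E:2
level(A) = 4

Answer: 4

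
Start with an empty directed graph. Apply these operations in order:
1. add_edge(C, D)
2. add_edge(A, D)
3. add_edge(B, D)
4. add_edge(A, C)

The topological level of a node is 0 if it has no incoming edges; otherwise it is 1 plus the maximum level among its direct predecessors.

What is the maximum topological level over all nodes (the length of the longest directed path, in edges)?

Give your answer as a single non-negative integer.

Answer: 2

Derivation:
Op 1: add_edge(C, D). Edges now: 1
Op 2: add_edge(A, D). Edges now: 2
Op 3: add_edge(B, D). Edges now: 3
Op 4: add_edge(A, C). Edges now: 4
Compute levels (Kahn BFS):
  sources (in-degree 0): A, B
  process A: level=0
    A->C: in-degree(C)=0, level(C)=1, enqueue
    A->D: in-degree(D)=2, level(D)>=1
  process B: level=0
    B->D: in-degree(D)=1, level(D)>=1
  process C: level=1
    C->D: in-degree(D)=0, level(D)=2, enqueue
  process D: level=2
All levels: A:0, B:0, C:1, D:2
max level = 2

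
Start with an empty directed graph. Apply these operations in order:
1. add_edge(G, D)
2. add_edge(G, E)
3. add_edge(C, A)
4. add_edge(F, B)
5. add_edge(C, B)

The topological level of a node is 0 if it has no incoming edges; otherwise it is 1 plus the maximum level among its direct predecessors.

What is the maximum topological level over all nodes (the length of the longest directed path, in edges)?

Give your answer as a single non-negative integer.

Answer: 1

Derivation:
Op 1: add_edge(G, D). Edges now: 1
Op 2: add_edge(G, E). Edges now: 2
Op 3: add_edge(C, A). Edges now: 3
Op 4: add_edge(F, B). Edges now: 4
Op 5: add_edge(C, B). Edges now: 5
Compute levels (Kahn BFS):
  sources (in-degree 0): C, F, G
  process C: level=0
    C->A: in-degree(A)=0, level(A)=1, enqueue
    C->B: in-degree(B)=1, level(B)>=1
  process F: level=0
    F->B: in-degree(B)=0, level(B)=1, enqueue
  process G: level=0
    G->D: in-degree(D)=0, level(D)=1, enqueue
    G->E: in-degree(E)=0, level(E)=1, enqueue
  process A: level=1
  process B: level=1
  process D: level=1
  process E: level=1
All levels: A:1, B:1, C:0, D:1, E:1, F:0, G:0
max level = 1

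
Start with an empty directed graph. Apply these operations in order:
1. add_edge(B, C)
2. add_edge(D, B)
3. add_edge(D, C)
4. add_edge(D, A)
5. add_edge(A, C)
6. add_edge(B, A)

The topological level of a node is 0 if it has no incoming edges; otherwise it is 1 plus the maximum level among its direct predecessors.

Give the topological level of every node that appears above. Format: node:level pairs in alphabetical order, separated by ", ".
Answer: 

Op 1: add_edge(B, C). Edges now: 1
Op 2: add_edge(D, B). Edges now: 2
Op 3: add_edge(D, C). Edges now: 3
Op 4: add_edge(D, A). Edges now: 4
Op 5: add_edge(A, C). Edges now: 5
Op 6: add_edge(B, A). Edges now: 6
Compute levels (Kahn BFS):
  sources (in-degree 0): D
  process D: level=0
    D->A: in-degree(A)=1, level(A)>=1
    D->B: in-degree(B)=0, level(B)=1, enqueue
    D->C: in-degree(C)=2, level(C)>=1
  process B: level=1
    B->A: in-degree(A)=0, level(A)=2, enqueue
    B->C: in-degree(C)=1, level(C)>=2
  process A: level=2
    A->C: in-degree(C)=0, level(C)=3, enqueue
  process C: level=3
All levels: A:2, B:1, C:3, D:0

Answer: A:2, B:1, C:3, D:0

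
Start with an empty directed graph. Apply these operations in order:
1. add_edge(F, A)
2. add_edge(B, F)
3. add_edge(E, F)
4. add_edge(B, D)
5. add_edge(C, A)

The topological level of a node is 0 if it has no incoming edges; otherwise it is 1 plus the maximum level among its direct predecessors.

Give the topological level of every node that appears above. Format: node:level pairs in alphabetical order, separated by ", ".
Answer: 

Op 1: add_edge(F, A). Edges now: 1
Op 2: add_edge(B, F). Edges now: 2
Op 3: add_edge(E, F). Edges now: 3
Op 4: add_edge(B, D). Edges now: 4
Op 5: add_edge(C, A). Edges now: 5
Compute levels (Kahn BFS):
  sources (in-degree 0): B, C, E
  process B: level=0
    B->D: in-degree(D)=0, level(D)=1, enqueue
    B->F: in-degree(F)=1, level(F)>=1
  process C: level=0
    C->A: in-degree(A)=1, level(A)>=1
  process E: level=0
    E->F: in-degree(F)=0, level(F)=1, enqueue
  process D: level=1
  process F: level=1
    F->A: in-degree(A)=0, level(A)=2, enqueue
  process A: level=2
All levels: A:2, B:0, C:0, D:1, E:0, F:1

Answer: A:2, B:0, C:0, D:1, E:0, F:1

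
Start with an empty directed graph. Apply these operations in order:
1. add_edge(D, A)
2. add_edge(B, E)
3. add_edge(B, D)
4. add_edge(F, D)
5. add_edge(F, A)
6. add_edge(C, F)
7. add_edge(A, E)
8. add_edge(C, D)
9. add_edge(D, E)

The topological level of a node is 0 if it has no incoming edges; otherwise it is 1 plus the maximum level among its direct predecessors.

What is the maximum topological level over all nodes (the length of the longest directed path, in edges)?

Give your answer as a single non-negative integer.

Op 1: add_edge(D, A). Edges now: 1
Op 2: add_edge(B, E). Edges now: 2
Op 3: add_edge(B, D). Edges now: 3
Op 4: add_edge(F, D). Edges now: 4
Op 5: add_edge(F, A). Edges now: 5
Op 6: add_edge(C, F). Edges now: 6
Op 7: add_edge(A, E). Edges now: 7
Op 8: add_edge(C, D). Edges now: 8
Op 9: add_edge(D, E). Edges now: 9
Compute levels (Kahn BFS):
  sources (in-degree 0): B, C
  process B: level=0
    B->D: in-degree(D)=2, level(D)>=1
    B->E: in-degree(E)=2, level(E)>=1
  process C: level=0
    C->D: in-degree(D)=1, level(D)>=1
    C->F: in-degree(F)=0, level(F)=1, enqueue
  process F: level=1
    F->A: in-degree(A)=1, level(A)>=2
    F->D: in-degree(D)=0, level(D)=2, enqueue
  process D: level=2
    D->A: in-degree(A)=0, level(A)=3, enqueue
    D->E: in-degree(E)=1, level(E)>=3
  process A: level=3
    A->E: in-degree(E)=0, level(E)=4, enqueue
  process E: level=4
All levels: A:3, B:0, C:0, D:2, E:4, F:1
max level = 4

Answer: 4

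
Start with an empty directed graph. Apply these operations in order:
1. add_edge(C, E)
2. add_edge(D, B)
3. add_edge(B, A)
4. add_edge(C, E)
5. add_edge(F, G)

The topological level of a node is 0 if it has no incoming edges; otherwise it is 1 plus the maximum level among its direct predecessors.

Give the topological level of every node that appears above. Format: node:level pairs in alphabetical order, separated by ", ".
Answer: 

Op 1: add_edge(C, E). Edges now: 1
Op 2: add_edge(D, B). Edges now: 2
Op 3: add_edge(B, A). Edges now: 3
Op 4: add_edge(C, E) (duplicate, no change). Edges now: 3
Op 5: add_edge(F, G). Edges now: 4
Compute levels (Kahn BFS):
  sources (in-degree 0): C, D, F
  process C: level=0
    C->E: in-degree(E)=0, level(E)=1, enqueue
  process D: level=0
    D->B: in-degree(B)=0, level(B)=1, enqueue
  process F: level=0
    F->G: in-degree(G)=0, level(G)=1, enqueue
  process E: level=1
  process B: level=1
    B->A: in-degree(A)=0, level(A)=2, enqueue
  process G: level=1
  process A: level=2
All levels: A:2, B:1, C:0, D:0, E:1, F:0, G:1

Answer: A:2, B:1, C:0, D:0, E:1, F:0, G:1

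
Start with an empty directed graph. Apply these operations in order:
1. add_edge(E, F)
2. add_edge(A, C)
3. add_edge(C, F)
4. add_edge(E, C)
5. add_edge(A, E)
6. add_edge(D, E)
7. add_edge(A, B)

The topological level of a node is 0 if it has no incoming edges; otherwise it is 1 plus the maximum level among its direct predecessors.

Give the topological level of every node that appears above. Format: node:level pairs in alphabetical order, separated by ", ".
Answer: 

Op 1: add_edge(E, F). Edges now: 1
Op 2: add_edge(A, C). Edges now: 2
Op 3: add_edge(C, F). Edges now: 3
Op 4: add_edge(E, C). Edges now: 4
Op 5: add_edge(A, E). Edges now: 5
Op 6: add_edge(D, E). Edges now: 6
Op 7: add_edge(A, B). Edges now: 7
Compute levels (Kahn BFS):
  sources (in-degree 0): A, D
  process A: level=0
    A->B: in-degree(B)=0, level(B)=1, enqueue
    A->C: in-degree(C)=1, level(C)>=1
    A->E: in-degree(E)=1, level(E)>=1
  process D: level=0
    D->E: in-degree(E)=0, level(E)=1, enqueue
  process B: level=1
  process E: level=1
    E->C: in-degree(C)=0, level(C)=2, enqueue
    E->F: in-degree(F)=1, level(F)>=2
  process C: level=2
    C->F: in-degree(F)=0, level(F)=3, enqueue
  process F: level=3
All levels: A:0, B:1, C:2, D:0, E:1, F:3

Answer: A:0, B:1, C:2, D:0, E:1, F:3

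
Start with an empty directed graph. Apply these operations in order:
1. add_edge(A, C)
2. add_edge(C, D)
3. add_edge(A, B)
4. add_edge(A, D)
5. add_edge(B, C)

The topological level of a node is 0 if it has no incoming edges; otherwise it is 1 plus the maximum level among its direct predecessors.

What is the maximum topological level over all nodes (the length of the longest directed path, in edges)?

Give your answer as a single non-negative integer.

Answer: 3

Derivation:
Op 1: add_edge(A, C). Edges now: 1
Op 2: add_edge(C, D). Edges now: 2
Op 3: add_edge(A, B). Edges now: 3
Op 4: add_edge(A, D). Edges now: 4
Op 5: add_edge(B, C). Edges now: 5
Compute levels (Kahn BFS):
  sources (in-degree 0): A
  process A: level=0
    A->B: in-degree(B)=0, level(B)=1, enqueue
    A->C: in-degree(C)=1, level(C)>=1
    A->D: in-degree(D)=1, level(D)>=1
  process B: level=1
    B->C: in-degree(C)=0, level(C)=2, enqueue
  process C: level=2
    C->D: in-degree(D)=0, level(D)=3, enqueue
  process D: level=3
All levels: A:0, B:1, C:2, D:3
max level = 3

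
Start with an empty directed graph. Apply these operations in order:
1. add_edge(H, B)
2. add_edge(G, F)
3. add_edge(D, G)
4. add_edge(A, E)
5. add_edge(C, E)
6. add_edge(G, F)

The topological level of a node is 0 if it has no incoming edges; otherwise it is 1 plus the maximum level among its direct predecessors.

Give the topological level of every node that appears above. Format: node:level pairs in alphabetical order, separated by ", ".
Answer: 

Answer: A:0, B:1, C:0, D:0, E:1, F:2, G:1, H:0

Derivation:
Op 1: add_edge(H, B). Edges now: 1
Op 2: add_edge(G, F). Edges now: 2
Op 3: add_edge(D, G). Edges now: 3
Op 4: add_edge(A, E). Edges now: 4
Op 5: add_edge(C, E). Edges now: 5
Op 6: add_edge(G, F) (duplicate, no change). Edges now: 5
Compute levels (Kahn BFS):
  sources (in-degree 0): A, C, D, H
  process A: level=0
    A->E: in-degree(E)=1, level(E)>=1
  process C: level=0
    C->E: in-degree(E)=0, level(E)=1, enqueue
  process D: level=0
    D->G: in-degree(G)=0, level(G)=1, enqueue
  process H: level=0
    H->B: in-degree(B)=0, level(B)=1, enqueue
  process E: level=1
  process G: level=1
    G->F: in-degree(F)=0, level(F)=2, enqueue
  process B: level=1
  process F: level=2
All levels: A:0, B:1, C:0, D:0, E:1, F:2, G:1, H:0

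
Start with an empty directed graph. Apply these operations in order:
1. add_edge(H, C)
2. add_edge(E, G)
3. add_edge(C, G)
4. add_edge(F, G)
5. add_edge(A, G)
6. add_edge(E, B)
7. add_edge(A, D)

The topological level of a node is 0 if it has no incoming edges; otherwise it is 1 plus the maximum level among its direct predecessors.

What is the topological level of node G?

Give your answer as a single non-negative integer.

Op 1: add_edge(H, C). Edges now: 1
Op 2: add_edge(E, G). Edges now: 2
Op 3: add_edge(C, G). Edges now: 3
Op 4: add_edge(F, G). Edges now: 4
Op 5: add_edge(A, G). Edges now: 5
Op 6: add_edge(E, B). Edges now: 6
Op 7: add_edge(A, D). Edges now: 7
Compute levels (Kahn BFS):
  sources (in-degree 0): A, E, F, H
  process A: level=0
    A->D: in-degree(D)=0, level(D)=1, enqueue
    A->G: in-degree(G)=3, level(G)>=1
  process E: level=0
    E->B: in-degree(B)=0, level(B)=1, enqueue
    E->G: in-degree(G)=2, level(G)>=1
  process F: level=0
    F->G: in-degree(G)=1, level(G)>=1
  process H: level=0
    H->C: in-degree(C)=0, level(C)=1, enqueue
  process D: level=1
  process B: level=1
  process C: level=1
    C->G: in-degree(G)=0, level(G)=2, enqueue
  process G: level=2
All levels: A:0, B:1, C:1, D:1, E:0, F:0, G:2, H:0
level(G) = 2

Answer: 2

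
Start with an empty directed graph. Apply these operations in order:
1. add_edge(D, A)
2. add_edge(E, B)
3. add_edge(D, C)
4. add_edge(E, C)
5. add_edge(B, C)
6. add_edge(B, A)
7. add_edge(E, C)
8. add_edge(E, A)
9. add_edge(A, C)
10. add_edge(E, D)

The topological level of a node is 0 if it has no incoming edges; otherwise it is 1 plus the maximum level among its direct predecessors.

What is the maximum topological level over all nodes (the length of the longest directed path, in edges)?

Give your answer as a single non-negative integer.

Op 1: add_edge(D, A). Edges now: 1
Op 2: add_edge(E, B). Edges now: 2
Op 3: add_edge(D, C). Edges now: 3
Op 4: add_edge(E, C). Edges now: 4
Op 5: add_edge(B, C). Edges now: 5
Op 6: add_edge(B, A). Edges now: 6
Op 7: add_edge(E, C) (duplicate, no change). Edges now: 6
Op 8: add_edge(E, A). Edges now: 7
Op 9: add_edge(A, C). Edges now: 8
Op 10: add_edge(E, D). Edges now: 9
Compute levels (Kahn BFS):
  sources (in-degree 0): E
  process E: level=0
    E->A: in-degree(A)=2, level(A)>=1
    E->B: in-degree(B)=0, level(B)=1, enqueue
    E->C: in-degree(C)=3, level(C)>=1
    E->D: in-degree(D)=0, level(D)=1, enqueue
  process B: level=1
    B->A: in-degree(A)=1, level(A)>=2
    B->C: in-degree(C)=2, level(C)>=2
  process D: level=1
    D->A: in-degree(A)=0, level(A)=2, enqueue
    D->C: in-degree(C)=1, level(C)>=2
  process A: level=2
    A->C: in-degree(C)=0, level(C)=3, enqueue
  process C: level=3
All levels: A:2, B:1, C:3, D:1, E:0
max level = 3

Answer: 3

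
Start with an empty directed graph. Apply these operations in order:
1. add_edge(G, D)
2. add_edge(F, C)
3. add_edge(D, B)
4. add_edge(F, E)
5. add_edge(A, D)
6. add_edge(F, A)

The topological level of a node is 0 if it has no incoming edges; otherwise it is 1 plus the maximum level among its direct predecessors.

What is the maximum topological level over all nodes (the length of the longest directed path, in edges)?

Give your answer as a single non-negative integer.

Op 1: add_edge(G, D). Edges now: 1
Op 2: add_edge(F, C). Edges now: 2
Op 3: add_edge(D, B). Edges now: 3
Op 4: add_edge(F, E). Edges now: 4
Op 5: add_edge(A, D). Edges now: 5
Op 6: add_edge(F, A). Edges now: 6
Compute levels (Kahn BFS):
  sources (in-degree 0): F, G
  process F: level=0
    F->A: in-degree(A)=0, level(A)=1, enqueue
    F->C: in-degree(C)=0, level(C)=1, enqueue
    F->E: in-degree(E)=0, level(E)=1, enqueue
  process G: level=0
    G->D: in-degree(D)=1, level(D)>=1
  process A: level=1
    A->D: in-degree(D)=0, level(D)=2, enqueue
  process C: level=1
  process E: level=1
  process D: level=2
    D->B: in-degree(B)=0, level(B)=3, enqueue
  process B: level=3
All levels: A:1, B:3, C:1, D:2, E:1, F:0, G:0
max level = 3

Answer: 3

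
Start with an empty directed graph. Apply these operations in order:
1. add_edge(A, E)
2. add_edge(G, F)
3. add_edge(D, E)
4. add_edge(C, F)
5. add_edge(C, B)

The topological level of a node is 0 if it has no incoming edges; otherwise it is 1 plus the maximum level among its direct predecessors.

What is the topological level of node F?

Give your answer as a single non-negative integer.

Answer: 1

Derivation:
Op 1: add_edge(A, E). Edges now: 1
Op 2: add_edge(G, F). Edges now: 2
Op 3: add_edge(D, E). Edges now: 3
Op 4: add_edge(C, F). Edges now: 4
Op 5: add_edge(C, B). Edges now: 5
Compute levels (Kahn BFS):
  sources (in-degree 0): A, C, D, G
  process A: level=0
    A->E: in-degree(E)=1, level(E)>=1
  process C: level=0
    C->B: in-degree(B)=0, level(B)=1, enqueue
    C->F: in-degree(F)=1, level(F)>=1
  process D: level=0
    D->E: in-degree(E)=0, level(E)=1, enqueue
  process G: level=0
    G->F: in-degree(F)=0, level(F)=1, enqueue
  process B: level=1
  process E: level=1
  process F: level=1
All levels: A:0, B:1, C:0, D:0, E:1, F:1, G:0
level(F) = 1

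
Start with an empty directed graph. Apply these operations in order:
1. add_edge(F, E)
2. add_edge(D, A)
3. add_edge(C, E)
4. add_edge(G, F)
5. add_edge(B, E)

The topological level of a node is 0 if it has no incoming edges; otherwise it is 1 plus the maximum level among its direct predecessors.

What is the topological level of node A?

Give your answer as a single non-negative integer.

Op 1: add_edge(F, E). Edges now: 1
Op 2: add_edge(D, A). Edges now: 2
Op 3: add_edge(C, E). Edges now: 3
Op 4: add_edge(G, F). Edges now: 4
Op 5: add_edge(B, E). Edges now: 5
Compute levels (Kahn BFS):
  sources (in-degree 0): B, C, D, G
  process B: level=0
    B->E: in-degree(E)=2, level(E)>=1
  process C: level=0
    C->E: in-degree(E)=1, level(E)>=1
  process D: level=0
    D->A: in-degree(A)=0, level(A)=1, enqueue
  process G: level=0
    G->F: in-degree(F)=0, level(F)=1, enqueue
  process A: level=1
  process F: level=1
    F->E: in-degree(E)=0, level(E)=2, enqueue
  process E: level=2
All levels: A:1, B:0, C:0, D:0, E:2, F:1, G:0
level(A) = 1

Answer: 1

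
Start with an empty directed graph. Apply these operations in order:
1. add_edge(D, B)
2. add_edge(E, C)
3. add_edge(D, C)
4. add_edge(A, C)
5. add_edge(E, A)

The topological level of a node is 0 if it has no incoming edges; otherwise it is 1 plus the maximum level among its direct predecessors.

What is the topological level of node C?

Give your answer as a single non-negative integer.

Answer: 2

Derivation:
Op 1: add_edge(D, B). Edges now: 1
Op 2: add_edge(E, C). Edges now: 2
Op 3: add_edge(D, C). Edges now: 3
Op 4: add_edge(A, C). Edges now: 4
Op 5: add_edge(E, A). Edges now: 5
Compute levels (Kahn BFS):
  sources (in-degree 0): D, E
  process D: level=0
    D->B: in-degree(B)=0, level(B)=1, enqueue
    D->C: in-degree(C)=2, level(C)>=1
  process E: level=0
    E->A: in-degree(A)=0, level(A)=1, enqueue
    E->C: in-degree(C)=1, level(C)>=1
  process B: level=1
  process A: level=1
    A->C: in-degree(C)=0, level(C)=2, enqueue
  process C: level=2
All levels: A:1, B:1, C:2, D:0, E:0
level(C) = 2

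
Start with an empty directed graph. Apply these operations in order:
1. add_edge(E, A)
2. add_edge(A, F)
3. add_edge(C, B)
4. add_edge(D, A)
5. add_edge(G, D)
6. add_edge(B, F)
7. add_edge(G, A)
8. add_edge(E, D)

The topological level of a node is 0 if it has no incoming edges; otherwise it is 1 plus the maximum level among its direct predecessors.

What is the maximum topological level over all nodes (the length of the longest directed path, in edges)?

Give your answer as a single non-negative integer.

Op 1: add_edge(E, A). Edges now: 1
Op 2: add_edge(A, F). Edges now: 2
Op 3: add_edge(C, B). Edges now: 3
Op 4: add_edge(D, A). Edges now: 4
Op 5: add_edge(G, D). Edges now: 5
Op 6: add_edge(B, F). Edges now: 6
Op 7: add_edge(G, A). Edges now: 7
Op 8: add_edge(E, D). Edges now: 8
Compute levels (Kahn BFS):
  sources (in-degree 0): C, E, G
  process C: level=0
    C->B: in-degree(B)=0, level(B)=1, enqueue
  process E: level=0
    E->A: in-degree(A)=2, level(A)>=1
    E->D: in-degree(D)=1, level(D)>=1
  process G: level=0
    G->A: in-degree(A)=1, level(A)>=1
    G->D: in-degree(D)=0, level(D)=1, enqueue
  process B: level=1
    B->F: in-degree(F)=1, level(F)>=2
  process D: level=1
    D->A: in-degree(A)=0, level(A)=2, enqueue
  process A: level=2
    A->F: in-degree(F)=0, level(F)=3, enqueue
  process F: level=3
All levels: A:2, B:1, C:0, D:1, E:0, F:3, G:0
max level = 3

Answer: 3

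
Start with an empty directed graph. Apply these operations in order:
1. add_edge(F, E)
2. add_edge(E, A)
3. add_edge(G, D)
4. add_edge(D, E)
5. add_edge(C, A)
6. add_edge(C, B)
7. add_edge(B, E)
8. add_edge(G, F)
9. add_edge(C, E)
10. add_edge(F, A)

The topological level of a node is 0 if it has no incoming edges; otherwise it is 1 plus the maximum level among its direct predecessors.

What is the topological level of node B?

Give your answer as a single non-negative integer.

Op 1: add_edge(F, E). Edges now: 1
Op 2: add_edge(E, A). Edges now: 2
Op 3: add_edge(G, D). Edges now: 3
Op 4: add_edge(D, E). Edges now: 4
Op 5: add_edge(C, A). Edges now: 5
Op 6: add_edge(C, B). Edges now: 6
Op 7: add_edge(B, E). Edges now: 7
Op 8: add_edge(G, F). Edges now: 8
Op 9: add_edge(C, E). Edges now: 9
Op 10: add_edge(F, A). Edges now: 10
Compute levels (Kahn BFS):
  sources (in-degree 0): C, G
  process C: level=0
    C->A: in-degree(A)=2, level(A)>=1
    C->B: in-degree(B)=0, level(B)=1, enqueue
    C->E: in-degree(E)=3, level(E)>=1
  process G: level=0
    G->D: in-degree(D)=0, level(D)=1, enqueue
    G->F: in-degree(F)=0, level(F)=1, enqueue
  process B: level=1
    B->E: in-degree(E)=2, level(E)>=2
  process D: level=1
    D->E: in-degree(E)=1, level(E)>=2
  process F: level=1
    F->A: in-degree(A)=1, level(A)>=2
    F->E: in-degree(E)=0, level(E)=2, enqueue
  process E: level=2
    E->A: in-degree(A)=0, level(A)=3, enqueue
  process A: level=3
All levels: A:3, B:1, C:0, D:1, E:2, F:1, G:0
level(B) = 1

Answer: 1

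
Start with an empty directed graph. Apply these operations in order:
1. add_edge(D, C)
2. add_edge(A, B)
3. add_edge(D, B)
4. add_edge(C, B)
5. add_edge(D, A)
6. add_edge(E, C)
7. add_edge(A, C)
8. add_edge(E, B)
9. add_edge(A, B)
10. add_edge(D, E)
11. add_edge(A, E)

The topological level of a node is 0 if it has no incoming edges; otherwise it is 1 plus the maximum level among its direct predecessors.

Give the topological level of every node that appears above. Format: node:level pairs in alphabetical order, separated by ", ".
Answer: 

Answer: A:1, B:4, C:3, D:0, E:2

Derivation:
Op 1: add_edge(D, C). Edges now: 1
Op 2: add_edge(A, B). Edges now: 2
Op 3: add_edge(D, B). Edges now: 3
Op 4: add_edge(C, B). Edges now: 4
Op 5: add_edge(D, A). Edges now: 5
Op 6: add_edge(E, C). Edges now: 6
Op 7: add_edge(A, C). Edges now: 7
Op 8: add_edge(E, B). Edges now: 8
Op 9: add_edge(A, B) (duplicate, no change). Edges now: 8
Op 10: add_edge(D, E). Edges now: 9
Op 11: add_edge(A, E). Edges now: 10
Compute levels (Kahn BFS):
  sources (in-degree 0): D
  process D: level=0
    D->A: in-degree(A)=0, level(A)=1, enqueue
    D->B: in-degree(B)=3, level(B)>=1
    D->C: in-degree(C)=2, level(C)>=1
    D->E: in-degree(E)=1, level(E)>=1
  process A: level=1
    A->B: in-degree(B)=2, level(B)>=2
    A->C: in-degree(C)=1, level(C)>=2
    A->E: in-degree(E)=0, level(E)=2, enqueue
  process E: level=2
    E->B: in-degree(B)=1, level(B)>=3
    E->C: in-degree(C)=0, level(C)=3, enqueue
  process C: level=3
    C->B: in-degree(B)=0, level(B)=4, enqueue
  process B: level=4
All levels: A:1, B:4, C:3, D:0, E:2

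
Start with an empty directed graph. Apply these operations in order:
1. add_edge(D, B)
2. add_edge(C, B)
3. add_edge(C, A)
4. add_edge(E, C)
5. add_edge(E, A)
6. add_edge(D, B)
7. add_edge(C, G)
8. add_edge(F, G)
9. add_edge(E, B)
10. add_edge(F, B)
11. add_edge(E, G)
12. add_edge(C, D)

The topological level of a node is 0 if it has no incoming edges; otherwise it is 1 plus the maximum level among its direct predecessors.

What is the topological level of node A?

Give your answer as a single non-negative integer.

Op 1: add_edge(D, B). Edges now: 1
Op 2: add_edge(C, B). Edges now: 2
Op 3: add_edge(C, A). Edges now: 3
Op 4: add_edge(E, C). Edges now: 4
Op 5: add_edge(E, A). Edges now: 5
Op 6: add_edge(D, B) (duplicate, no change). Edges now: 5
Op 7: add_edge(C, G). Edges now: 6
Op 8: add_edge(F, G). Edges now: 7
Op 9: add_edge(E, B). Edges now: 8
Op 10: add_edge(F, B). Edges now: 9
Op 11: add_edge(E, G). Edges now: 10
Op 12: add_edge(C, D). Edges now: 11
Compute levels (Kahn BFS):
  sources (in-degree 0): E, F
  process E: level=0
    E->A: in-degree(A)=1, level(A)>=1
    E->B: in-degree(B)=3, level(B)>=1
    E->C: in-degree(C)=0, level(C)=1, enqueue
    E->G: in-degree(G)=2, level(G)>=1
  process F: level=0
    F->B: in-degree(B)=2, level(B)>=1
    F->G: in-degree(G)=1, level(G)>=1
  process C: level=1
    C->A: in-degree(A)=0, level(A)=2, enqueue
    C->B: in-degree(B)=1, level(B)>=2
    C->D: in-degree(D)=0, level(D)=2, enqueue
    C->G: in-degree(G)=0, level(G)=2, enqueue
  process A: level=2
  process D: level=2
    D->B: in-degree(B)=0, level(B)=3, enqueue
  process G: level=2
  process B: level=3
All levels: A:2, B:3, C:1, D:2, E:0, F:0, G:2
level(A) = 2

Answer: 2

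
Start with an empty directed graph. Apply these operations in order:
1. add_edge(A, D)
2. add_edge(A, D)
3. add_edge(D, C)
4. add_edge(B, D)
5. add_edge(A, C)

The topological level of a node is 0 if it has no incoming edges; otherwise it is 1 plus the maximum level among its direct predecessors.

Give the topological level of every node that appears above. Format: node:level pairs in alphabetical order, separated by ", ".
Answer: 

Answer: A:0, B:0, C:2, D:1

Derivation:
Op 1: add_edge(A, D). Edges now: 1
Op 2: add_edge(A, D) (duplicate, no change). Edges now: 1
Op 3: add_edge(D, C). Edges now: 2
Op 4: add_edge(B, D). Edges now: 3
Op 5: add_edge(A, C). Edges now: 4
Compute levels (Kahn BFS):
  sources (in-degree 0): A, B
  process A: level=0
    A->C: in-degree(C)=1, level(C)>=1
    A->D: in-degree(D)=1, level(D)>=1
  process B: level=0
    B->D: in-degree(D)=0, level(D)=1, enqueue
  process D: level=1
    D->C: in-degree(C)=0, level(C)=2, enqueue
  process C: level=2
All levels: A:0, B:0, C:2, D:1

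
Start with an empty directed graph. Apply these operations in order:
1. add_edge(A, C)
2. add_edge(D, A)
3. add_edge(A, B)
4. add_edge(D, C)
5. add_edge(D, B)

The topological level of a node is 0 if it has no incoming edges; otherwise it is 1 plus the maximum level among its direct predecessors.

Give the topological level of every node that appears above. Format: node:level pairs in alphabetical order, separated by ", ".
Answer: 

Op 1: add_edge(A, C). Edges now: 1
Op 2: add_edge(D, A). Edges now: 2
Op 3: add_edge(A, B). Edges now: 3
Op 4: add_edge(D, C). Edges now: 4
Op 5: add_edge(D, B). Edges now: 5
Compute levels (Kahn BFS):
  sources (in-degree 0): D
  process D: level=0
    D->A: in-degree(A)=0, level(A)=1, enqueue
    D->B: in-degree(B)=1, level(B)>=1
    D->C: in-degree(C)=1, level(C)>=1
  process A: level=1
    A->B: in-degree(B)=0, level(B)=2, enqueue
    A->C: in-degree(C)=0, level(C)=2, enqueue
  process B: level=2
  process C: level=2
All levels: A:1, B:2, C:2, D:0

Answer: A:1, B:2, C:2, D:0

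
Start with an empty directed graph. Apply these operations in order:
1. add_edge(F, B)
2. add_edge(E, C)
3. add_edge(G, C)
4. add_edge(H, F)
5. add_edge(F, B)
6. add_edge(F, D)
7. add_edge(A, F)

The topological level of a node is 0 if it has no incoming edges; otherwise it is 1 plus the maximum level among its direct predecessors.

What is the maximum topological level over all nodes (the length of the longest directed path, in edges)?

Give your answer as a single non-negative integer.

Answer: 2

Derivation:
Op 1: add_edge(F, B). Edges now: 1
Op 2: add_edge(E, C). Edges now: 2
Op 3: add_edge(G, C). Edges now: 3
Op 4: add_edge(H, F). Edges now: 4
Op 5: add_edge(F, B) (duplicate, no change). Edges now: 4
Op 6: add_edge(F, D). Edges now: 5
Op 7: add_edge(A, F). Edges now: 6
Compute levels (Kahn BFS):
  sources (in-degree 0): A, E, G, H
  process A: level=0
    A->F: in-degree(F)=1, level(F)>=1
  process E: level=0
    E->C: in-degree(C)=1, level(C)>=1
  process G: level=0
    G->C: in-degree(C)=0, level(C)=1, enqueue
  process H: level=0
    H->F: in-degree(F)=0, level(F)=1, enqueue
  process C: level=1
  process F: level=1
    F->B: in-degree(B)=0, level(B)=2, enqueue
    F->D: in-degree(D)=0, level(D)=2, enqueue
  process B: level=2
  process D: level=2
All levels: A:0, B:2, C:1, D:2, E:0, F:1, G:0, H:0
max level = 2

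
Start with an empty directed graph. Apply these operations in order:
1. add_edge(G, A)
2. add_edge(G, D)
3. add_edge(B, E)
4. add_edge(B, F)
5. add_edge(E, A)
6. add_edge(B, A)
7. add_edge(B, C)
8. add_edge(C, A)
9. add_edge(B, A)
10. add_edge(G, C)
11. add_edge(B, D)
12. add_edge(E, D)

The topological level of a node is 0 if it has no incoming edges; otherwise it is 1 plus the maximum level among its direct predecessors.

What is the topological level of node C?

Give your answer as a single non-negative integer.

Op 1: add_edge(G, A). Edges now: 1
Op 2: add_edge(G, D). Edges now: 2
Op 3: add_edge(B, E). Edges now: 3
Op 4: add_edge(B, F). Edges now: 4
Op 5: add_edge(E, A). Edges now: 5
Op 6: add_edge(B, A). Edges now: 6
Op 7: add_edge(B, C). Edges now: 7
Op 8: add_edge(C, A). Edges now: 8
Op 9: add_edge(B, A) (duplicate, no change). Edges now: 8
Op 10: add_edge(G, C). Edges now: 9
Op 11: add_edge(B, D). Edges now: 10
Op 12: add_edge(E, D). Edges now: 11
Compute levels (Kahn BFS):
  sources (in-degree 0): B, G
  process B: level=0
    B->A: in-degree(A)=3, level(A)>=1
    B->C: in-degree(C)=1, level(C)>=1
    B->D: in-degree(D)=2, level(D)>=1
    B->E: in-degree(E)=0, level(E)=1, enqueue
    B->F: in-degree(F)=0, level(F)=1, enqueue
  process G: level=0
    G->A: in-degree(A)=2, level(A)>=1
    G->C: in-degree(C)=0, level(C)=1, enqueue
    G->D: in-degree(D)=1, level(D)>=1
  process E: level=1
    E->A: in-degree(A)=1, level(A)>=2
    E->D: in-degree(D)=0, level(D)=2, enqueue
  process F: level=1
  process C: level=1
    C->A: in-degree(A)=0, level(A)=2, enqueue
  process D: level=2
  process A: level=2
All levels: A:2, B:0, C:1, D:2, E:1, F:1, G:0
level(C) = 1

Answer: 1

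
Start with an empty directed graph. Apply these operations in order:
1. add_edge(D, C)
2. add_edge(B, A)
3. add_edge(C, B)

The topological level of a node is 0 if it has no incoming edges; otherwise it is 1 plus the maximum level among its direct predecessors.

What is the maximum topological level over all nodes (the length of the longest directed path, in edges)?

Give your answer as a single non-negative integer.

Op 1: add_edge(D, C). Edges now: 1
Op 2: add_edge(B, A). Edges now: 2
Op 3: add_edge(C, B). Edges now: 3
Compute levels (Kahn BFS):
  sources (in-degree 0): D
  process D: level=0
    D->C: in-degree(C)=0, level(C)=1, enqueue
  process C: level=1
    C->B: in-degree(B)=0, level(B)=2, enqueue
  process B: level=2
    B->A: in-degree(A)=0, level(A)=3, enqueue
  process A: level=3
All levels: A:3, B:2, C:1, D:0
max level = 3

Answer: 3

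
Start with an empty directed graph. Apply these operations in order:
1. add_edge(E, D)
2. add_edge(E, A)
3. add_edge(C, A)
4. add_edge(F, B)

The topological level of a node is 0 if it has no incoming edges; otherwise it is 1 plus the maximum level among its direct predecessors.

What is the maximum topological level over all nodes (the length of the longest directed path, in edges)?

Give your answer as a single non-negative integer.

Answer: 1

Derivation:
Op 1: add_edge(E, D). Edges now: 1
Op 2: add_edge(E, A). Edges now: 2
Op 3: add_edge(C, A). Edges now: 3
Op 4: add_edge(F, B). Edges now: 4
Compute levels (Kahn BFS):
  sources (in-degree 0): C, E, F
  process C: level=0
    C->A: in-degree(A)=1, level(A)>=1
  process E: level=0
    E->A: in-degree(A)=0, level(A)=1, enqueue
    E->D: in-degree(D)=0, level(D)=1, enqueue
  process F: level=0
    F->B: in-degree(B)=0, level(B)=1, enqueue
  process A: level=1
  process D: level=1
  process B: level=1
All levels: A:1, B:1, C:0, D:1, E:0, F:0
max level = 1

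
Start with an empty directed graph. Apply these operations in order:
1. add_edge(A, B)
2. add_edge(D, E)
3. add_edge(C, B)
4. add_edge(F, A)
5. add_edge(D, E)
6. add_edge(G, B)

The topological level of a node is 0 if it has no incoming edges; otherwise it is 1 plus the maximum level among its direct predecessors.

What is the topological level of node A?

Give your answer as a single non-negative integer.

Op 1: add_edge(A, B). Edges now: 1
Op 2: add_edge(D, E). Edges now: 2
Op 3: add_edge(C, B). Edges now: 3
Op 4: add_edge(F, A). Edges now: 4
Op 5: add_edge(D, E) (duplicate, no change). Edges now: 4
Op 6: add_edge(G, B). Edges now: 5
Compute levels (Kahn BFS):
  sources (in-degree 0): C, D, F, G
  process C: level=0
    C->B: in-degree(B)=2, level(B)>=1
  process D: level=0
    D->E: in-degree(E)=0, level(E)=1, enqueue
  process F: level=0
    F->A: in-degree(A)=0, level(A)=1, enqueue
  process G: level=0
    G->B: in-degree(B)=1, level(B)>=1
  process E: level=1
  process A: level=1
    A->B: in-degree(B)=0, level(B)=2, enqueue
  process B: level=2
All levels: A:1, B:2, C:0, D:0, E:1, F:0, G:0
level(A) = 1

Answer: 1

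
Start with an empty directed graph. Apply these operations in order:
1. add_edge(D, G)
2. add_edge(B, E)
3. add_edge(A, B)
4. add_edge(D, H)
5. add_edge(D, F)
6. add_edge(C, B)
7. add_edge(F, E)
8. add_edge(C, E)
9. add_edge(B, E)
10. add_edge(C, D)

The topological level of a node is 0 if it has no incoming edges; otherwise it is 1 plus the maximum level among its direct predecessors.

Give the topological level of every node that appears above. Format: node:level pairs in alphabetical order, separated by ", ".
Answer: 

Op 1: add_edge(D, G). Edges now: 1
Op 2: add_edge(B, E). Edges now: 2
Op 3: add_edge(A, B). Edges now: 3
Op 4: add_edge(D, H). Edges now: 4
Op 5: add_edge(D, F). Edges now: 5
Op 6: add_edge(C, B). Edges now: 6
Op 7: add_edge(F, E). Edges now: 7
Op 8: add_edge(C, E). Edges now: 8
Op 9: add_edge(B, E) (duplicate, no change). Edges now: 8
Op 10: add_edge(C, D). Edges now: 9
Compute levels (Kahn BFS):
  sources (in-degree 0): A, C
  process A: level=0
    A->B: in-degree(B)=1, level(B)>=1
  process C: level=0
    C->B: in-degree(B)=0, level(B)=1, enqueue
    C->D: in-degree(D)=0, level(D)=1, enqueue
    C->E: in-degree(E)=2, level(E)>=1
  process B: level=1
    B->E: in-degree(E)=1, level(E)>=2
  process D: level=1
    D->F: in-degree(F)=0, level(F)=2, enqueue
    D->G: in-degree(G)=0, level(G)=2, enqueue
    D->H: in-degree(H)=0, level(H)=2, enqueue
  process F: level=2
    F->E: in-degree(E)=0, level(E)=3, enqueue
  process G: level=2
  process H: level=2
  process E: level=3
All levels: A:0, B:1, C:0, D:1, E:3, F:2, G:2, H:2

Answer: A:0, B:1, C:0, D:1, E:3, F:2, G:2, H:2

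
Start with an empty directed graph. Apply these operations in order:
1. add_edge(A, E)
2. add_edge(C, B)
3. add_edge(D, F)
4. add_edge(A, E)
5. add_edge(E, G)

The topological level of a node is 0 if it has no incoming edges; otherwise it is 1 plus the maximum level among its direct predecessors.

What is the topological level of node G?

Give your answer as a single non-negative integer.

Op 1: add_edge(A, E). Edges now: 1
Op 2: add_edge(C, B). Edges now: 2
Op 3: add_edge(D, F). Edges now: 3
Op 4: add_edge(A, E) (duplicate, no change). Edges now: 3
Op 5: add_edge(E, G). Edges now: 4
Compute levels (Kahn BFS):
  sources (in-degree 0): A, C, D
  process A: level=0
    A->E: in-degree(E)=0, level(E)=1, enqueue
  process C: level=0
    C->B: in-degree(B)=0, level(B)=1, enqueue
  process D: level=0
    D->F: in-degree(F)=0, level(F)=1, enqueue
  process E: level=1
    E->G: in-degree(G)=0, level(G)=2, enqueue
  process B: level=1
  process F: level=1
  process G: level=2
All levels: A:0, B:1, C:0, D:0, E:1, F:1, G:2
level(G) = 2

Answer: 2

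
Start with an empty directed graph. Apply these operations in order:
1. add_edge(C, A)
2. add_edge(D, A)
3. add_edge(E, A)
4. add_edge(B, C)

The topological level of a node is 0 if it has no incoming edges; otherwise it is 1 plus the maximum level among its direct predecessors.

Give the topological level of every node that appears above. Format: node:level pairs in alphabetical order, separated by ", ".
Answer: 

Op 1: add_edge(C, A). Edges now: 1
Op 2: add_edge(D, A). Edges now: 2
Op 3: add_edge(E, A). Edges now: 3
Op 4: add_edge(B, C). Edges now: 4
Compute levels (Kahn BFS):
  sources (in-degree 0): B, D, E
  process B: level=0
    B->C: in-degree(C)=0, level(C)=1, enqueue
  process D: level=0
    D->A: in-degree(A)=2, level(A)>=1
  process E: level=0
    E->A: in-degree(A)=1, level(A)>=1
  process C: level=1
    C->A: in-degree(A)=0, level(A)=2, enqueue
  process A: level=2
All levels: A:2, B:0, C:1, D:0, E:0

Answer: A:2, B:0, C:1, D:0, E:0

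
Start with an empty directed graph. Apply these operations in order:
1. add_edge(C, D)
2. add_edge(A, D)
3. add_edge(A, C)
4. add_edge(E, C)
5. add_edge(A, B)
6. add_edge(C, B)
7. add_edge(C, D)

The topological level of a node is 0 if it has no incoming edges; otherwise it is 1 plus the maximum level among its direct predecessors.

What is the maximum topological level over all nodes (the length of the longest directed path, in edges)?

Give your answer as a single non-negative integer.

Answer: 2

Derivation:
Op 1: add_edge(C, D). Edges now: 1
Op 2: add_edge(A, D). Edges now: 2
Op 3: add_edge(A, C). Edges now: 3
Op 4: add_edge(E, C). Edges now: 4
Op 5: add_edge(A, B). Edges now: 5
Op 6: add_edge(C, B). Edges now: 6
Op 7: add_edge(C, D) (duplicate, no change). Edges now: 6
Compute levels (Kahn BFS):
  sources (in-degree 0): A, E
  process A: level=0
    A->B: in-degree(B)=1, level(B)>=1
    A->C: in-degree(C)=1, level(C)>=1
    A->D: in-degree(D)=1, level(D)>=1
  process E: level=0
    E->C: in-degree(C)=0, level(C)=1, enqueue
  process C: level=1
    C->B: in-degree(B)=0, level(B)=2, enqueue
    C->D: in-degree(D)=0, level(D)=2, enqueue
  process B: level=2
  process D: level=2
All levels: A:0, B:2, C:1, D:2, E:0
max level = 2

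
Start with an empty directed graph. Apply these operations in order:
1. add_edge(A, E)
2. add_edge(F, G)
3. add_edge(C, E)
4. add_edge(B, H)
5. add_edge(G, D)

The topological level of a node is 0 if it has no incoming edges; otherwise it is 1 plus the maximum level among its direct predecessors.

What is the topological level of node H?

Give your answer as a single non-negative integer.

Op 1: add_edge(A, E). Edges now: 1
Op 2: add_edge(F, G). Edges now: 2
Op 3: add_edge(C, E). Edges now: 3
Op 4: add_edge(B, H). Edges now: 4
Op 5: add_edge(G, D). Edges now: 5
Compute levels (Kahn BFS):
  sources (in-degree 0): A, B, C, F
  process A: level=0
    A->E: in-degree(E)=1, level(E)>=1
  process B: level=0
    B->H: in-degree(H)=0, level(H)=1, enqueue
  process C: level=0
    C->E: in-degree(E)=0, level(E)=1, enqueue
  process F: level=0
    F->G: in-degree(G)=0, level(G)=1, enqueue
  process H: level=1
  process E: level=1
  process G: level=1
    G->D: in-degree(D)=0, level(D)=2, enqueue
  process D: level=2
All levels: A:0, B:0, C:0, D:2, E:1, F:0, G:1, H:1
level(H) = 1

Answer: 1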